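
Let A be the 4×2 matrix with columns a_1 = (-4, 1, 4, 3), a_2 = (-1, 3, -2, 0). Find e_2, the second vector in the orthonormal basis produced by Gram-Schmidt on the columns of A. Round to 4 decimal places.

a_1 = (-4, 1, 4, 3); ‖a_1‖ = 6.4807, so e_1 = (-0.6172, 0.1543, 0.6172, 0.4629).
e_1·a_2 = (-0.6172)·(-1) + 0.1543·3 + 0.6172·(-2) + 0.4629·0 = -0.1543.
u_2 = a_2 + 0.1543·e_1 = (-1.0952, 3.0238, -1.9048, 0.0714).
‖u_2‖ = 3.7385, so e_2 = (-0.2930, 0.8088, -0.5095, 0.0191).

e_2 = (-0.2930, 0.8088, -0.5095, 0.0191)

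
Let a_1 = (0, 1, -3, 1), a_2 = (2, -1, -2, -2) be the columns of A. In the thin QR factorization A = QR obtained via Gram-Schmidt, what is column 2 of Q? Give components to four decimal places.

q_1 = a_1/‖a_1‖ = (0, 1, -3, 1)/3.3166 = (0.0000, 0.3015, -0.9045, 0.3015).
r_{12} = q_1·a_2 = 0.9045.
u_2 = a_2 − 0.9045·q_1 = (2.0000, -1.2727, -1.1818, -2.2727).
‖u_2‖ = 3.4902, so q_2 = (0.5730, -0.3647, -0.3386, -0.6512).

q_2 = (0.5730, -0.3647, -0.3386, -0.6512)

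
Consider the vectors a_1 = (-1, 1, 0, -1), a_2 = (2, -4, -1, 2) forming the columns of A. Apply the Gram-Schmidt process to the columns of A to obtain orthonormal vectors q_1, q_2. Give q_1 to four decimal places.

a_1 = (-1, 1, 0, -1); ‖a_1‖ = 1.7321, so q_1 = (-0.5774, 0.5774, 0.0000, -0.5774).

q_1 = (-0.5774, 0.5774, 0.0000, -0.5774)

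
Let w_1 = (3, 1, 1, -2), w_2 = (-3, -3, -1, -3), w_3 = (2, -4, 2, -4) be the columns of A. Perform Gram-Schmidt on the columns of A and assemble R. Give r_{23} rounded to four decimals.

r_{23} = 4.3432

e_1 = w_1/‖w_1‖ = (3, 1, 1, -2)/3.8730 = (0.7746, 0.2582, 0.2582, -0.5164).
r_{12} = e_1·w_2 = -1.8074.
u_2 = w_2 + 1.8074·e_1 = (-1.6000, -2.5333, -0.5333, -3.9333).
‖u_2‖ = 4.9733, so e_2 = (-0.3217, -0.5094, -0.1072, -0.7909).
r_{23} = e_2·w_3 = 4.3432.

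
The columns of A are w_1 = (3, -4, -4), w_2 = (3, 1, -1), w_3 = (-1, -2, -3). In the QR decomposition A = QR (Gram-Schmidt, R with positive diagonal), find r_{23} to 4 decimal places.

e_1 = w_1/‖w_1‖ = (3, -4, -4)/6.4031 = (0.4685, -0.6247, -0.6247).
r_{12} = e_1·w_2 = 1.4056.
u_2 = w_2 − 1.4056·e_1 = (2.3415, 1.8780, -0.1220).
‖u_2‖ = 3.0041, so e_2 = (0.7794, 0.6252, -0.0406).
r_{23} = e_2·w_3 = -1.9080.

r_{23} = -1.9080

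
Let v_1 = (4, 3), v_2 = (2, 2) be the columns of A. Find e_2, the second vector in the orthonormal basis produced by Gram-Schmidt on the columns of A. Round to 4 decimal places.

v_1 = (4, 3); ‖v_1‖ = 5.0000, so e_1 = (0.8000, 0.6000).
e_1·v_2 = 0.8000·2 + 0.6000·2 = 2.8000.
u_2 = v_2 − 2.8000·e_1 = (-0.2400, 0.3200).
‖u_2‖ = 0.4000, so e_2 = (-0.6000, 0.8000).

e_2 = (-0.6000, 0.8000)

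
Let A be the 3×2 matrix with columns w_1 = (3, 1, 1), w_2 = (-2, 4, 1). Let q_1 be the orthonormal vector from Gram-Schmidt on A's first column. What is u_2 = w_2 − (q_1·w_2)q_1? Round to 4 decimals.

u_2 = (-1.7273, 4.0909, 1.0909)

w_1 = (3, 1, 1); ‖w_1‖ = 3.3166, so q_1 = (0.9045, 0.3015, 0.3015).
q_1·w_2 = 0.9045·(-2) + 0.3015·4 + 0.3015·1 = -0.3015.
u_2 = w_2 + 0.3015·q_1 = (-1.7273, 4.0909, 1.0909).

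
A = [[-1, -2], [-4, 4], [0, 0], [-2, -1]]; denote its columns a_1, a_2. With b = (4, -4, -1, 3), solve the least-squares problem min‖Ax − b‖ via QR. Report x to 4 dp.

x = (-0.6667, -1.6667)

a_1 = (-1, -4, 0, -2); ‖a_1‖ = 4.5826, so q_1 = (-0.2182, -0.8729, 0.0000, -0.4364).
q_1·a_2 = (-0.2182)·(-2) + (-0.8729)·4 + 0.0000·0 + (-0.4364)·(-1) = -2.6186.
u_2 = a_2 + 2.6186·q_1 = (-2.5714, 1.7143, 0.0000, -2.1429).
‖u_2‖ = 3.7607, so q_2 = (-0.6838, 0.4558, 0.0000, -0.5698).
Qᵀb = (1.3093, -6.2678).
Back-substitute: x_2 = -6.2678/3.7607 = -1.6667.
x_1 = (1.3093 + 2.6186·(-1.6667))/4.5826 = -0.6667.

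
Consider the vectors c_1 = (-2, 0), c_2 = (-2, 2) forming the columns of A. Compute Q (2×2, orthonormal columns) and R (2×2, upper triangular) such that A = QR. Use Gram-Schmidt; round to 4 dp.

Q = [[-1.0000, 0.0000], [0.0000, 1.0000]], R = [[2.0000, 2.0000], [0.0000, 2.0000]]

q_1 = c_1/‖c_1‖ = (-2, 0)/2.0000 = (-1.0000, 0.0000).
r_{12} = q_1·c_2 = 2.0000.
u_2 = c_2 − 2.0000·q_1 = (0.0000, 2.0000).
‖u_2‖ = 2.0000, so q_2 = (0.0000, 1.0000).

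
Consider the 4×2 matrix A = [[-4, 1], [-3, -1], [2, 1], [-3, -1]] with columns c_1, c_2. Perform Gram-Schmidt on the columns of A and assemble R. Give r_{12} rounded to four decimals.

c_1 = (-4, -3, 2, -3); ‖c_1‖ = 6.1644, so q_1 = (-0.6489, -0.4867, 0.3244, -0.4867).
r_{12} = q_1·c_2 = 0.6489.

r_{12} = 0.6489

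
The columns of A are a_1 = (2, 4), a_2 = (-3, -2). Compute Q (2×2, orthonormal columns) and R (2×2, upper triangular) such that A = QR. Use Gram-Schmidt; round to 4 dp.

Q = [[0.4472, -0.8944], [0.8944, 0.4472]], R = [[4.4721, -3.1305], [0.0000, 1.7889]]

a_1 = (2, 4); ‖a_1‖ = 4.4721, so q_1 = (0.4472, 0.8944).
q_1·a_2 = 0.4472·(-3) + 0.8944·(-2) = -3.1305.
u_2 = a_2 + 3.1305·q_1 = (-1.6000, 0.8000).
‖u_2‖ = 1.7889, so q_2 = (-0.8944, 0.4472).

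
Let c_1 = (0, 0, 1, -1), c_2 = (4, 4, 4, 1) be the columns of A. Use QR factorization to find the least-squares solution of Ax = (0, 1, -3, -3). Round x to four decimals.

x = (0.3708, -0.2472)

c_1 = (0, 0, 1, -1); ‖c_1‖ = 1.4142, so q_1 = (0.0000, 0.0000, 0.7071, -0.7071).
q_1·c_2 = 0.0000·4 + 0.0000·4 + 0.7071·4 + (-0.7071)·1 = 2.1213.
u_2 = c_2 − 2.1213·q_1 = (4.0000, 4.0000, 2.5000, 2.5000).
‖u_2‖ = 6.6708, so q_2 = (0.5996, 0.5996, 0.3748, 0.3748).
Qᵀb = (0.0000, -1.6490).
Back-substitute: x_2 = -1.6490/6.6708 = -0.2472.
x_1 = (0.0000 − 2.1213·(-0.2472))/1.4142 = 0.3708.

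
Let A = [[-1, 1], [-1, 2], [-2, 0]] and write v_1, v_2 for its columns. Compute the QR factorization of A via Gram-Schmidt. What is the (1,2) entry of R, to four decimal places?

v_1 = (-1, -1, -2); ‖v_1‖ = 2.4495, so q_1 = (-0.4082, -0.4082, -0.8165).
r_{12} = q_1·v_2 = -1.2247.

r_{12} = -1.2247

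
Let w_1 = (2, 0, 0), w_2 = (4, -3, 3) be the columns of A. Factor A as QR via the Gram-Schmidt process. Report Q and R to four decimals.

Q = [[1.0000, 0.0000], [0.0000, -0.7071], [0.0000, 0.7071]], R = [[2.0000, 4.0000], [0.0000, 4.2426]]

w_1 = (2, 0, 0); ‖w_1‖ = 2.0000, so e_1 = (1.0000, 0.0000, 0.0000).
e_1·w_2 = 1.0000·4 + 0.0000·(-3) + 0.0000·3 = 4.0000.
u_2 = w_2 − 4.0000·e_1 = (0.0000, -3.0000, 3.0000).
‖u_2‖ = 4.2426, so e_2 = (0.0000, -0.7071, 0.7071).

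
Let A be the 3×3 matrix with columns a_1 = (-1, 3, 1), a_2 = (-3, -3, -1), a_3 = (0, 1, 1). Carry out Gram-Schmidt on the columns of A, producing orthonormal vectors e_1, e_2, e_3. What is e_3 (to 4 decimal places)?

e_3 = (0.0000, -0.3162, 0.9487)

e_1 = a_1/‖a_1‖ = (-1, 3, 1)/3.3166 = (-0.3015, 0.9045, 0.3015).
r_{12} = e_1·a_2 = -2.1106.
u_2 = a_2 + 2.1106·e_1 = (-3.6364, -1.0909, -0.3636).
‖u_2‖ = 3.8139, so e_2 = (-0.9535, -0.2860, -0.0953).
r_{13} = e_1·a_3 = 1.2060; r_{23} = e_2·a_3 = -0.3814.
u_3 = a_3 − 1.2060·e_1 + 0.3814·e_2 = (0.0000, -0.2000, 0.6000).
‖u_3‖ = 0.6325, so e_3 = (0.0000, -0.3162, 0.9487).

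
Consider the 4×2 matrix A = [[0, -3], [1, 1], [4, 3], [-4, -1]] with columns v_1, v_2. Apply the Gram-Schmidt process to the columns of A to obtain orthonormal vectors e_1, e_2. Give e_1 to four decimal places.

e_1 = v_1/‖v_1‖ = (0, 1, 4, -4)/5.7446 = (0.0000, 0.1741, 0.6963, -0.6963).

e_1 = (0.0000, 0.1741, 0.6963, -0.6963)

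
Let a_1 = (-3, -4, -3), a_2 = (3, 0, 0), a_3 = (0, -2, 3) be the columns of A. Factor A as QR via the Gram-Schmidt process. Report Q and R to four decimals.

Q = [[-0.5145, 0.8575, 0.0000], [-0.6860, -0.4116, -0.6000], [-0.5145, -0.3087, 0.8000]], R = [[5.8310, -1.5435, -0.1715], [0.0000, 2.5725, -0.1029], [0.0000, 0.0000, 3.6000]]

q_1 = a_1/‖a_1‖ = (-3, -4, -3)/5.8310 = (-0.5145, -0.6860, -0.5145).
r_{12} = q_1·a_2 = -1.5435.
u_2 = a_2 + 1.5435·q_1 = (2.2059, -1.0588, -0.7941).
‖u_2‖ = 2.5725, so q_2 = (0.8575, -0.4116, -0.3087).
r_{13} = q_1·a_3 = -0.1715; r_{23} = q_2·a_3 = -0.1029.
u_3 = a_3 + 0.1715·q_1 + 0.1029·q_2 = (0.0000, -2.1600, 2.8800).
‖u_3‖ = 3.6000, so q_3 = (0.0000, -0.6000, 0.8000).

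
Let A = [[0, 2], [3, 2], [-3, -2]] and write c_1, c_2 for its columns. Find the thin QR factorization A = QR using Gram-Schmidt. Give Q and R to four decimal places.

Q = [[0.0000, 1.0000], [0.7071, 0.0000], [-0.7071, 0.0000]], R = [[4.2426, 2.8284], [0.0000, 2.0000]]

c_1 = (0, 3, -3); ‖c_1‖ = 4.2426, so q_1 = (0.0000, 0.7071, -0.7071).
q_1·c_2 = 0.0000·2 + 0.7071·2 + (-0.7071)·(-2) = 2.8284.
u_2 = c_2 − 2.8284·q_1 = (2.0000, 0.0000, 0.0000).
‖u_2‖ = 2.0000, so q_2 = (1.0000, 0.0000, 0.0000).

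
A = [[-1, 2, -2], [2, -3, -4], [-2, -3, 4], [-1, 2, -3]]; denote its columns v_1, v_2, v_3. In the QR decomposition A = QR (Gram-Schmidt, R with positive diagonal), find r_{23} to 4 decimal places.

v_1 = (-1, 2, -2, -1); ‖v_1‖ = 3.1623, so q_1 = (-0.3162, 0.6325, -0.6325, -0.3162).
q_1·v_2 = (-0.3162)·2 + 0.6325·(-3) + (-0.6325)·(-3) + (-0.3162)·2 = -1.2649.
u_2 = v_2 + 1.2649·q_1 = (1.6000, -2.2000, -3.8000, 1.6000).
‖u_2‖ = 4.9396, so q_2 = (0.3239, -0.4454, -0.7693, 0.3239).
r_{23} = q_2·v_3 = -2.9152.

r_{23} = -2.9152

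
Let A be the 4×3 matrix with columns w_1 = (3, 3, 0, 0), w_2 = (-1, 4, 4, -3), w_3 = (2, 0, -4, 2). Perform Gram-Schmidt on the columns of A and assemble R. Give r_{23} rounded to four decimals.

r_{23} = -4.4091

w_1 = (3, 3, 0, 0); ‖w_1‖ = 4.2426, so e_1 = (0.7071, 0.7071, 0.0000, 0.0000).
e_1·w_2 = 0.7071·(-1) + 0.7071·4 + 0.0000·4 + 0.0000·(-3) = 2.1213.
u_2 = w_2 − 2.1213·e_1 = (-2.5000, 2.5000, 4.0000, -3.0000).
‖u_2‖ = 6.1237, so e_2 = (-0.4082, 0.4082, 0.6532, -0.4899).
r_{23} = e_2·w_3 = -4.4091.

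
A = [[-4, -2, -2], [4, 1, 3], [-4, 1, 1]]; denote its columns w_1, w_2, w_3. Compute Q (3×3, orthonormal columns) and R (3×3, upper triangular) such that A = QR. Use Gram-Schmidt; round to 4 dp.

Q = [[-0.5774, -0.6172, 0.5345], [0.5774, 0.1543, 0.8018], [-0.5774, 0.7715, 0.2673]], R = [[6.9282, 1.1547, 2.3094], [0.0000, 2.1602, 2.4689], [0.0000, 0.0000, 1.6036]]

w_1 = (-4, 4, -4); ‖w_1‖ = 6.9282, so e_1 = (-0.5774, 0.5774, -0.5774).
e_1·w_2 = (-0.5774)·(-2) + 0.5774·1 + (-0.5774)·1 = 1.1547.
u_2 = w_2 − 1.1547·e_1 = (-1.3333, 0.3333, 1.6667).
‖u_2‖ = 2.1602, so e_2 = (-0.6172, 0.1543, 0.7715).
e_1·w_3 = (-0.5774)·(-2) + 0.5774·3 + (-0.5774)·1 = 2.3094; e_2·w_3 = (-0.6172)·(-2) + 0.1543·3 + 0.7715·1 = 2.4689.
u_3 = w_3 − 2.3094·e_1 − 2.4689·e_2 = (0.8571, 1.2857, 0.4286).
‖u_3‖ = 1.6036, so e_3 = (0.5345, 0.8018, 0.2673).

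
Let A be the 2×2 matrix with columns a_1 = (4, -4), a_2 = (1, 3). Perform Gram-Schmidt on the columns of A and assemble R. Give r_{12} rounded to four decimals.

r_{12} = -1.4142

q_1 = a_1/‖a_1‖ = (4, -4)/5.6569 = (0.7071, -0.7071).
r_{12} = q_1·a_2 = -1.4142.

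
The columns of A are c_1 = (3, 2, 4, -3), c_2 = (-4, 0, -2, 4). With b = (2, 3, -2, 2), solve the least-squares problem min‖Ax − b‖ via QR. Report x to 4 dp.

c_1 = (3, 2, 4, -3); ‖c_1‖ = 6.1644, so q_1 = (0.4867, 0.3244, 0.6489, -0.4867).
q_1·c_2 = 0.4867·(-4) + 0.3244·0 + 0.6489·(-2) + (-0.4867)·4 = -5.1911.
u_2 = c_2 + 5.1911·q_1 = (-1.4737, 1.6842, 1.3684, 1.4737).
‖u_2‖ = 3.0088, so q_2 = (-0.4898, 0.5598, 0.4548, 0.4898).
Qᵀb = (-0.3244, 0.7697).
Back-substitute: x_2 = 0.7697/3.0088 = 0.2558.
x_1 = (-0.3244 + 5.1911·0.2558)/6.1644 = 0.1628.

x = (0.1628, 0.2558)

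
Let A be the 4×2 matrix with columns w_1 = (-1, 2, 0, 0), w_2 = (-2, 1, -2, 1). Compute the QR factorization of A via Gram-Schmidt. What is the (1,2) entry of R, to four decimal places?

w_1 = (-1, 2, 0, 0); ‖w_1‖ = 2.2361, so e_1 = (-0.4472, 0.8944, 0.0000, 0.0000).
r_{12} = e_1·w_2 = 1.7889.

r_{12} = 1.7889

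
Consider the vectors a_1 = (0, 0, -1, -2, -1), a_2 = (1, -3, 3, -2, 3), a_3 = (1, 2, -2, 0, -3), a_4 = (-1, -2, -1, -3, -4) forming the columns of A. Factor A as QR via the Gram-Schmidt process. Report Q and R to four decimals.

q_1 = a_1/‖a_1‖ = (0, 0, -1, -2, -1)/2.4495 = (0.0000, 0.0000, -0.4082, -0.8165, -0.4082).
r_{12} = q_1·a_2 = -0.8165.
u_2 = a_2 + 0.8165·q_1 = (1.0000, -3.0000, 2.6667, -2.6667, 2.6667).
‖u_2‖ = 5.5976, so q_2 = (0.1786, -0.5359, 0.4764, -0.4764, 0.4764).
r_{13} = q_1·a_3 = 2.0412; r_{23} = q_2·a_3 = -3.2752.
u_3 = a_3 − 2.0412·q_1 + 3.2752·q_2 = (1.5851, 0.2447, 0.3936, 0.1064, -0.6064).
‖u_3‖ = 1.7625, so q_3 = (0.8994, 0.1388, 0.2233, 0.0604, -0.3440).
r_{14} = q_1·a_4 = 4.4907; r_{24} = q_2·a_4 = -0.0595; r_{34} = q_3·a_4 = -0.2052.
u_4 = a_4 − 4.4907·q_1 + 0.0595·q_2 + 0.2052·q_3 = (-0.8048, -2.0034, 0.9075, 0.6507, -2.2089).
‖u_4‖ = 3.2845, so q_4 = (-0.2450, -0.6100, 0.2763, 0.1981, -0.6725).

Q = [[0.0000, 0.1786, 0.8994, -0.2450], [0.0000, -0.5359, 0.1388, -0.6100], [-0.4082, 0.4764, 0.2233, 0.2763], [-0.8165, -0.4764, 0.0604, 0.1981], [-0.4082, 0.4764, -0.3440, -0.6725]], R = [[2.4495, -0.8165, 2.0412, 4.4907], [0.0000, 5.5976, -3.2752, -0.0595], [0.0000, 0.0000, 1.7625, -0.2052], [0.0000, 0.0000, 0.0000, 3.2845]]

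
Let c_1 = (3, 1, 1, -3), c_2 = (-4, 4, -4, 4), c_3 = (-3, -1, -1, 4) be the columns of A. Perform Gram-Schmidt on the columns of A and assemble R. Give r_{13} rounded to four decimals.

r_{13} = -5.1430

c_1 = (3, 1, 1, -3); ‖c_1‖ = 4.4721, so e_1 = (0.6708, 0.2236, 0.2236, -0.6708).
r_{13} = e_1·c_3 = -5.1430.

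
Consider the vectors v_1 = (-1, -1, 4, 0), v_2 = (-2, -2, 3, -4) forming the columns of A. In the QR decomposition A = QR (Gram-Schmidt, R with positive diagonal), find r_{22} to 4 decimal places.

q_1 = v_1/‖v_1‖ = (-1, -1, 4, 0)/4.2426 = (-0.2357, -0.2357, 0.9428, 0.0000).
r_{12} = q_1·v_2 = 3.7712.
u_2 = v_2 − 3.7712·q_1 = (-1.1111, -1.1111, -0.5556, -4.0000).
r_{22} = ‖u_2‖ = 4.3333.

r_{22} = 4.3333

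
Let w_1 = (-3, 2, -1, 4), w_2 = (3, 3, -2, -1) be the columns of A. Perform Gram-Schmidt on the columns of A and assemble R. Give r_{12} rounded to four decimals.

r_{12} = -0.9129

w_1 = (-3, 2, -1, 4); ‖w_1‖ = 5.4772, so e_1 = (-0.5477, 0.3651, -0.1826, 0.7303).
r_{12} = e_1·w_2 = -0.9129.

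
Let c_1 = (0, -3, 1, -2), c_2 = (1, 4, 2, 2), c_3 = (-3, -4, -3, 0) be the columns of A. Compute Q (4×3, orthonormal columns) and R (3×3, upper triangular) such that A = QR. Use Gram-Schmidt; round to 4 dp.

Q = [[0.0000, 0.3015, -0.6952], [-0.8018, 0.3015, -0.2775], [0.2673, 0.9045, 0.3242], [-0.5345, 0.0000, 0.5784]], R = [[3.7417, -3.7417, 2.4054], [0.0000, 3.3166, -4.8242], [0.0000, 0.0000, 2.2230]]

q_1 = c_1/‖c_1‖ = (0, -3, 1, -2)/3.7417 = (0.0000, -0.8018, 0.2673, -0.5345).
r_{12} = q_1·c_2 = -3.7417.
u_2 = c_2 + 3.7417·q_1 = (1.0000, 1.0000, 3.0000, 0.0000).
‖u_2‖ = 3.3166, so q_2 = (0.3015, 0.3015, 0.9045, 0.0000).
r_{13} = q_1·c_3 = 2.4054; r_{23} = q_2·c_3 = -4.8242.
u_3 = c_3 − 2.4054·q_1 + 4.8242·q_2 = (-1.5455, -0.6169, 0.7208, 1.2857).
‖u_3‖ = 2.2230, so q_3 = (-0.6952, -0.2775, 0.3242, 0.5784).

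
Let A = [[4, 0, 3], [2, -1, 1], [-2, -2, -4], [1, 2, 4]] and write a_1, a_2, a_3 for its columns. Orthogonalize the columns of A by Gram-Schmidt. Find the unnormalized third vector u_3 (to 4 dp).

u_3 = (-0.3301, 0.6316, 0.2584, 0.5742)

e_1 = a_1/‖a_1‖ = (4, 2, -2, 1)/5.0000 = (0.8000, 0.4000, -0.4000, 0.2000).
r_{12} = e_1·a_2 = 0.8000.
u_2 = a_2 − 0.8000·e_1 = (-0.6400, -1.3200, -1.6800, 1.8400).
‖u_2‖ = 2.8914, so e_2 = (-0.2213, -0.4565, -0.5810, 0.6364).
r_{13} = e_1·a_3 = 5.2000; r_{23} = e_2·a_3 = 3.7491.
u_3 = a_3 − 5.2000·e_1 − 3.7491·e_2 = (-0.3301, 0.6316, 0.2584, 0.5742).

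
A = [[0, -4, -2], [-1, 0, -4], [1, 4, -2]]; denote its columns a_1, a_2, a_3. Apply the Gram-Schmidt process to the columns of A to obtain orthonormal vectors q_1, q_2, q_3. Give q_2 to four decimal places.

q_2 = (-0.8165, 0.4082, 0.4082)

q_1 = a_1/‖a_1‖ = (0, -1, 1)/1.4142 = (0.0000, -0.7071, 0.7071).
r_{12} = q_1·a_2 = 2.8284.
u_2 = a_2 − 2.8284·q_1 = (-4.0000, 2.0000, 2.0000).
‖u_2‖ = 4.8990, so q_2 = (-0.8165, 0.4082, 0.4082).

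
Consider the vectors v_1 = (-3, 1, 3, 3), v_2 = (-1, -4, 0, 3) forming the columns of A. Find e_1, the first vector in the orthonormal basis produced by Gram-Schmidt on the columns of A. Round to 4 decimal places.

e_1 = (-0.5669, 0.1890, 0.5669, 0.5669)

v_1 = (-3, 1, 3, 3); ‖v_1‖ = 5.2915, so e_1 = (-0.5669, 0.1890, 0.5669, 0.5669).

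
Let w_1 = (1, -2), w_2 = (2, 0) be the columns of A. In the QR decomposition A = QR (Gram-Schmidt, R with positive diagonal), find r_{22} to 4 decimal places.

r_{22} = 1.7889

q_1 = w_1/‖w_1‖ = (1, -2)/2.2361 = (0.4472, -0.8944).
r_{12} = q_1·w_2 = 0.8944.
u_2 = w_2 − 0.8944·q_1 = (1.6000, 0.8000).
r_{22} = ‖u_2‖ = 1.7889.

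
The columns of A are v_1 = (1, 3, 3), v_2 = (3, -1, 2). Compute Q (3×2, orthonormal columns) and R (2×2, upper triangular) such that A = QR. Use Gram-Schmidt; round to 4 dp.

Q = [[0.2294, 0.7715], [0.6882, -0.5597], [0.6882, 0.3025]], R = [[4.3589, 1.3765], [0.0000, 3.4793]]

q_1 = v_1/‖v_1‖ = (1, 3, 3)/4.3589 = (0.2294, 0.6882, 0.6882).
r_{12} = q_1·v_2 = 1.3765.
u_2 = v_2 − 1.3765·q_1 = (2.6842, -1.9474, 1.0526).
‖u_2‖ = 3.4793, so q_2 = (0.7715, -0.5597, 0.3025).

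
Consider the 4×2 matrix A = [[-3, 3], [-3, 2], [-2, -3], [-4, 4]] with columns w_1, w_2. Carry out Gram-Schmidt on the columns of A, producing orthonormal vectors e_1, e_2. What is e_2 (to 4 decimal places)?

w_1 = (-3, -3, -2, -4); ‖w_1‖ = 6.1644, so e_1 = (-0.4867, -0.4867, -0.3244, -0.6489).
e_1·w_2 = (-0.4867)·3 + (-0.4867)·2 + (-0.3244)·(-3) + (-0.6489)·4 = -4.0555.
u_2 = w_2 + 4.0555·e_1 = (1.0263, 0.0263, -4.3158, 1.3684).
‖u_2‖ = 4.6425, so e_2 = (0.2211, 0.0057, -0.9296, 0.2948).

e_2 = (0.2211, 0.0057, -0.9296, 0.2948)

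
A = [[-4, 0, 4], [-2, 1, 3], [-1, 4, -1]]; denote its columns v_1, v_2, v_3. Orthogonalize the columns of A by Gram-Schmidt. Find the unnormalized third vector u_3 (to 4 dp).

u_3 = (-0.5234, 1.1963, -0.2991)

v_1 = (-4, -2, -1); ‖v_1‖ = 4.5826, so e_1 = (-0.8729, -0.4364, -0.2182).
e_1·v_2 = (-0.8729)·0 + (-0.4364)·1 + (-0.2182)·4 = -1.3093.
u_2 = v_2 + 1.3093·e_1 = (-1.1429, 0.4286, 3.7143).
‖u_2‖ = 3.9097, so e_2 = (-0.2923, 0.1096, 0.9500).
e_1·v_3 = (-0.8729)·4 + (-0.4364)·3 + (-0.2182)·(-1) = -4.5826; e_2·v_3 = (-0.2923)·4 + 0.1096·3 + 0.9500·(-1) = -1.7904.
u_3 = v_3 + 4.5826·e_1 + 1.7904·e_2 = (-0.5234, 1.1963, -0.2991).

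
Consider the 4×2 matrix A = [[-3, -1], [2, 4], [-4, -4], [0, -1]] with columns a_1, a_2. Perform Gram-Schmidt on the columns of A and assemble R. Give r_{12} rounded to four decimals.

r_{12} = 5.0138

a_1 = (-3, 2, -4, 0); ‖a_1‖ = 5.3852, so q_1 = (-0.5571, 0.3714, -0.7428, 0.0000).
r_{12} = q_1·a_2 = 5.0138.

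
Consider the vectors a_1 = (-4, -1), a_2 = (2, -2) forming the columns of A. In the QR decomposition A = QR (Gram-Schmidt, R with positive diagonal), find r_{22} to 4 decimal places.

r_{22} = 2.4254

e_1 = a_1/‖a_1‖ = (-4, -1)/4.1231 = (-0.9701, -0.2425).
r_{12} = e_1·a_2 = -1.4552.
u_2 = a_2 + 1.4552·e_1 = (0.5882, -2.3529).
r_{22} = ‖u_2‖ = 2.4254.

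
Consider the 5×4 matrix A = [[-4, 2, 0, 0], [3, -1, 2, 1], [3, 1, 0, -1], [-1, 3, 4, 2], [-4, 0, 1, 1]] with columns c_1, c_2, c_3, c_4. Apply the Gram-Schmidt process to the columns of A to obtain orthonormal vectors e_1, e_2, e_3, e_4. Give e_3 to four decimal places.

e_3 = (-0.2755, 0.6451, -0.3057, 0.5006, 0.4048)

c_1 = (-4, 3, 3, -1, -4); ‖c_1‖ = 7.1414, so e_1 = (-0.5601, 0.4201, 0.4201, -0.1400, -0.5601).
e_1·c_2 = (-0.5601)·2 + 0.4201·(-1) + 0.4201·1 + (-0.1400)·3 + (-0.5601)·0 = -1.5403.
u_2 = c_2 + 1.5403·e_1 = (1.1373, -0.3529, 1.6471, 2.7843, -0.8627).
‖u_2‖ = 3.5535, so e_2 = (0.3200, -0.0993, 0.4635, 0.7835, -0.2428).
e_1·c_3 = (-0.5601)·0 + 0.4201·2 + 0.4201·0 + (-0.1400)·4 + (-0.5601)·1 = -0.2801; e_2·c_3 = 0.3200·0 + (-0.0993)·2 + 0.4635·0 + 0.7835·4 + (-0.2428)·1 = 2.6927.
u_3 = c_3 + 0.2801·e_1 − 2.6927·e_2 = (-1.0186, 2.3851, -1.1304, 1.8509, 1.4969).
‖u_3‖ = 3.6974, so e_3 = (-0.2755, 0.6451, -0.3057, 0.5006, 0.4048).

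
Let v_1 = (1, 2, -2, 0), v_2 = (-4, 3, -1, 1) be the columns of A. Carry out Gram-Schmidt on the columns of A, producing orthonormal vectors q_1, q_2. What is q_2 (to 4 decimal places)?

q_2 = (-0.8850, 0.4204, -0.0221, 0.1991)

q_1 = v_1/‖v_1‖ = (1, 2, -2, 0)/3.0000 = (0.3333, 0.6667, -0.6667, 0.0000).
r_{12} = q_1·v_2 = 1.3333.
u_2 = v_2 − 1.3333·q_1 = (-4.4444, 2.1111, -0.1111, 1.0000).
‖u_2‖ = 5.0222, so q_2 = (-0.8850, 0.4204, -0.0221, 0.1991).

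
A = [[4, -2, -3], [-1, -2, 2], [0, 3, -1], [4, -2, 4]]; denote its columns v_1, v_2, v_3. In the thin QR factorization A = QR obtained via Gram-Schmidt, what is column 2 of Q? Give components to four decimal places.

q_2 = (-0.0781, -0.6247, 0.7730, -0.0781)

v_1 = (4, -1, 0, 4); ‖v_1‖ = 5.7446, so q_1 = (0.6963, -0.1741, 0.0000, 0.6963).
q_1·v_2 = 0.6963·(-2) + (-0.1741)·(-2) + 0.0000·3 + 0.6963·(-2) = -2.4371.
u_2 = v_2 + 2.4371·q_1 = (-0.3030, -2.4242, 3.0000, -0.3030).
‖u_2‖ = 3.8808, so q_2 = (-0.0781, -0.6247, 0.7730, -0.0781).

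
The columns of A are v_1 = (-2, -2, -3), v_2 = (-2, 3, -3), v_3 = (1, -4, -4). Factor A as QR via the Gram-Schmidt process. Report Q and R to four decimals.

v_1 = (-2, -2, -3); ‖v_1‖ = 4.1231, so e_1 = (-0.4851, -0.4851, -0.7276).
e_1·v_2 = (-0.4851)·(-2) + (-0.4851)·3 + (-0.7276)·(-3) = 1.6977.
u_2 = v_2 − 1.6977·e_1 = (-1.1765, 3.8235, -1.7647).
‖u_2‖ = 4.3724, so e_2 = (-0.2691, 0.8745, -0.4036).
e_1·v_3 = (-0.4851)·1 + (-0.4851)·(-4) + (-0.7276)·(-4) = 4.3656; e_2·v_3 = (-0.2691)·1 + 0.8745·(-4) + (-0.4036)·(-4) = -2.1526.
u_3 = v_3 − 4.3656·e_1 + 2.1526·e_2 = (2.5385, 0.0000, -1.6923).
‖u_3‖ = 3.0509, so e_3 = (0.8321, 0.0000, -0.5547).

Q = [[-0.4851, -0.2691, 0.8321], [-0.4851, 0.8745, 0.0000], [-0.7276, -0.4036, -0.5547]], R = [[4.1231, 1.6977, 4.3656], [0.0000, 4.3724, -2.1526], [0.0000, 0.0000, 3.0509]]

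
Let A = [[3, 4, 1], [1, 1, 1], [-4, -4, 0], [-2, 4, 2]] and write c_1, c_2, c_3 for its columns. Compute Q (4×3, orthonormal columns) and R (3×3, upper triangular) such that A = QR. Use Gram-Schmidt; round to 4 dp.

Q = [[0.5477, 0.3244, 0.2702], [0.1826, 0.0512, 0.8557], [-0.7303, -0.2049, 0.4391], [-0.3651, 0.9220, -0.0450]], R = [[5.4772, 3.8341, 0.0000], [0.0000, 5.8566, 2.2197], [0.0000, 0.0000, 1.0358]]

c_1 = (3, 1, -4, -2); ‖c_1‖ = 5.4772, so e_1 = (0.5477, 0.1826, -0.7303, -0.3651).
e_1·c_2 = 0.5477·4 + 0.1826·1 + (-0.7303)·(-4) + (-0.3651)·4 = 3.8341.
u_2 = c_2 − 3.8341·e_1 = (1.9000, 0.3000, -1.2000, 5.4000).
‖u_2‖ = 5.8566, so e_2 = (0.3244, 0.0512, -0.2049, 0.9220).
e_1·c_3 = 0.5477·1 + 0.1826·1 + (-0.7303)·0 + (-0.3651)·2 = 0.0000; e_2·c_3 = 0.3244·1 + 0.0512·1 + (-0.2049)·0 + 0.9220·2 = 2.2197.
u_3 = c_3 + 0.0000·e_1 − 2.2197·e_2 = (0.2799, 0.8863, 0.4548, -0.0466).
‖u_3‖ = 1.0358, so e_3 = (0.2702, 0.8557, 0.4391, -0.0450).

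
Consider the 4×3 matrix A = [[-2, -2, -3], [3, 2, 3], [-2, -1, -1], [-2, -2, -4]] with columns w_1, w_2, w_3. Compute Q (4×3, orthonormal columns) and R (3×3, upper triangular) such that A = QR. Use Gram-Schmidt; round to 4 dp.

e_1 = w_1/‖w_1‖ = (-2, 3, -2, -2)/4.5826 = (-0.4364, 0.6547, -0.4364, -0.4364).
r_{12} = e_1·w_2 = 3.4915.
u_2 = w_2 − 3.4915·e_1 = (-0.4762, -0.2857, 0.5238, -0.4762).
‖u_2‖ = 0.8997, so e_2 = (-0.5293, -0.3176, 0.5822, -0.5293).
r_{13} = e_1·w_3 = 5.4554; r_{23} = e_2·w_3 = 2.1700.
u_3 = w_3 − 5.4554·e_1 − 2.1700·e_2 = (0.5294, 0.1176, 0.1176, -0.4706).
‖u_3‖ = 0.7276, so e_3 = (0.7276, 0.1617, 0.1617, -0.6468).

Q = [[-0.4364, -0.5293, 0.7276], [0.6547, -0.3176, 0.1617], [-0.4364, 0.5822, 0.1617], [-0.4364, -0.5293, -0.6468]], R = [[4.5826, 3.4915, 5.4554], [0.0000, 0.8997, 2.1700], [0.0000, 0.0000, 0.7276]]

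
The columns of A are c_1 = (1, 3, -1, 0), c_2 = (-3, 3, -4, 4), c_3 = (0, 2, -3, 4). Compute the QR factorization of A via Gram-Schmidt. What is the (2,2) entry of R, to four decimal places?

c_1 = (1, 3, -1, 0); ‖c_1‖ = 3.3166, so q_1 = (0.3015, 0.9045, -0.3015, 0.0000).
q_1·c_2 = 0.3015·(-3) + 0.9045·3 + (-0.3015)·(-4) + 0.0000·4 = 3.0151.
u_2 = c_2 − 3.0151·q_1 = (-3.9091, 0.2727, -3.0909, 4.0000).
r_{22} = ‖u_2‖ = 6.3960.

r_{22} = 6.3960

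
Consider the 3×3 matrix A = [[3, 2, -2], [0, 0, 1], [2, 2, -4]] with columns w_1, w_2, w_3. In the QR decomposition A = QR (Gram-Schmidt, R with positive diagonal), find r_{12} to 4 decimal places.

r_{12} = 2.7735

e_1 = w_1/‖w_1‖ = (3, 0, 2)/3.6056 = (0.8321, 0.0000, 0.5547).
r_{12} = e_1·w_2 = 2.7735.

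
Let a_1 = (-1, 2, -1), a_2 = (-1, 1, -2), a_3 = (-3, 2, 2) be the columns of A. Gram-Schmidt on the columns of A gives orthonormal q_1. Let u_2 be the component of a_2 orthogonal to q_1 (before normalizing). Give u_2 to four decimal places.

q_1 = a_1/‖a_1‖ = (-1, 2, -1)/2.4495 = (-0.4082, 0.8165, -0.4082).
r_{12} = q_1·a_2 = 2.0412.
u_2 = a_2 − 2.0412·q_1 = (-0.1667, -0.6667, -1.1667).

u_2 = (-0.1667, -0.6667, -1.1667)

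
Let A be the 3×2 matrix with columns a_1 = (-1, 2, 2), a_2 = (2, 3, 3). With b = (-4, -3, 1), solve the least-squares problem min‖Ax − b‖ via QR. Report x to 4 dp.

q_1 = a_1/‖a_1‖ = (-1, 2, 2)/3.0000 = (-0.3333, 0.6667, 0.6667).
r_{12} = q_1·a_2 = 3.3333.
u_2 = a_2 − 3.3333·q_1 = (3.1111, 0.7778, 0.7778).
‖u_2‖ = 3.2998, so q_2 = (0.9428, 0.2357, 0.2357).
Qᵀb = (0.0000, -4.2426).
Back-substitute: x_2 = -4.2426/3.2998 = -1.2857.
x_1 = (0.0000 − 3.3333·(-1.2857))/3.0000 = 1.4286.

x = (1.4286, -1.2857)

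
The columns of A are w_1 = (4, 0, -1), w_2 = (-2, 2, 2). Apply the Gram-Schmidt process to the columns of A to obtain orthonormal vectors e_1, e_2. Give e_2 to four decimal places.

e_2 = (0.1427, 0.8086, 0.5708)

w_1 = (4, 0, -1); ‖w_1‖ = 4.1231, so e_1 = (0.9701, 0.0000, -0.2425).
e_1·w_2 = 0.9701·(-2) + 0.0000·2 + (-0.2425)·2 = -2.4254.
u_2 = w_2 + 2.4254·e_1 = (0.3529, 2.0000, 1.4118).
‖u_2‖ = 2.4734, so e_2 = (0.1427, 0.8086, 0.5708).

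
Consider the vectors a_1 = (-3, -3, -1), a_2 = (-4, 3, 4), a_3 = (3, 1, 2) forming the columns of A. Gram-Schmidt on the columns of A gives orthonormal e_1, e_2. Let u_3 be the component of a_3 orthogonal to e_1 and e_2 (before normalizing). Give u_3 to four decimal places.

a_1 = (-3, -3, -1); ‖a_1‖ = 4.3589, so e_1 = (-0.6882, -0.6882, -0.2294).
e_1·a_2 = (-0.6882)·(-4) + (-0.6882)·3 + (-0.2294)·4 = -0.2294.
u_2 = a_2 + 0.2294·e_1 = (-4.1579, 2.8421, 3.9474).
‖u_2‖ = 6.3990, so e_2 = (-0.6498, 0.4441, 0.6169).
e_1·a_3 = (-0.6882)·3 + (-0.6882)·1 + (-0.2294)·2 = -3.2118; e_2·a_3 = (-0.6498)·3 + 0.4441·1 + 0.6169·2 = -0.2714.
u_3 = a_3 + 3.2118·e_1 + 0.2714·e_2 = (0.6131, -1.0900, 1.4306).

u_3 = (0.6131, -1.0900, 1.4306)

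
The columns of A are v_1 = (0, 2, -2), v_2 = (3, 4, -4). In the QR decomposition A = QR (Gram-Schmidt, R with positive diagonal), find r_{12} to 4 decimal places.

e_1 = v_1/‖v_1‖ = (0, 2, -2)/2.8284 = (0.0000, 0.7071, -0.7071).
r_{12} = e_1·v_2 = 5.6569.

r_{12} = 5.6569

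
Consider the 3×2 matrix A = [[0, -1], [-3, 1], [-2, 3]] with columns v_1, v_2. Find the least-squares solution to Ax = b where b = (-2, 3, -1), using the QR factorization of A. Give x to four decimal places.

x = (-0.9516, -0.5968)

q_1 = v_1/‖v_1‖ = (0, -3, -2)/3.6056 = (0.0000, -0.8321, -0.5547).
r_{12} = q_1·v_2 = -2.4962.
u_2 = v_2 + 2.4962·q_1 = (-1.0000, -1.0769, 1.6154).
‖u_2‖ = 2.1839, so q_2 = (-0.4579, -0.4931, 0.7397).
Qᵀb = (-1.9415, -1.3033).
Back-substitute: x_2 = -1.3033/2.1839 = -0.5968.
x_1 = (-1.9415 + 2.4962·(-0.5968))/3.6056 = -0.9516.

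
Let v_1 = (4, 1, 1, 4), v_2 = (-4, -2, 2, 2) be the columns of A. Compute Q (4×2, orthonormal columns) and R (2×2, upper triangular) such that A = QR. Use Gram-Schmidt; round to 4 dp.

Q = [[0.6860, -0.5985], [0.1715, -0.3453], [0.1715, 0.4374], [0.6860, 0.5755]], R = [[5.8310, -1.3720], [0.0000, 5.1105]]

e_1 = v_1/‖v_1‖ = (4, 1, 1, 4)/5.8310 = (0.6860, 0.1715, 0.1715, 0.6860).
r_{12} = e_1·v_2 = -1.3720.
u_2 = v_2 + 1.3720·e_1 = (-3.0588, -1.7647, 2.2353, 2.9412).
‖u_2‖ = 5.1105, so e_2 = (-0.5985, -0.3453, 0.4374, 0.5755).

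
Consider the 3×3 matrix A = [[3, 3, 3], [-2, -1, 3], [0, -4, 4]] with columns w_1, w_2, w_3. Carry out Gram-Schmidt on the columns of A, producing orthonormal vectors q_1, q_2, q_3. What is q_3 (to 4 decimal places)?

w_1 = (3, -2, 0); ‖w_1‖ = 3.6056, so q_1 = (0.8321, -0.5547, 0.0000).
q_1·w_2 = 0.8321·3 + (-0.5547)·(-1) + 0.0000·(-4) = 3.0509.
u_2 = w_2 − 3.0509·q_1 = (0.4615, 0.6923, -4.0000).
‖u_2‖ = 4.0856, so q_2 = (0.1130, 0.1694, -0.9790).
q_1·w_3 = 0.8321·3 + (-0.5547)·3 + 0.0000·4 = 0.8321; q_2·w_3 = 0.1130·3 + 0.1694·3 + (-0.9790)·4 = -3.0689.
u_3 = w_3 − 0.8321·q_1 + 3.0689·q_2 = (2.6544, 3.9816, 0.9954).
‖u_3‖ = 4.8877, so q_3 = (0.5431, 0.8146, 0.2037).

q_3 = (0.5431, 0.8146, 0.2037)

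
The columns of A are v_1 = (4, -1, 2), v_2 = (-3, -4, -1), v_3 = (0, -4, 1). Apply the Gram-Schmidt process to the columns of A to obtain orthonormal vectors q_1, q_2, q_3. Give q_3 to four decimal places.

q_3 = (-0.4262, 0.0947, 0.8997)

q_1 = v_1/‖v_1‖ = (4, -1, 2)/4.5826 = (0.8729, -0.2182, 0.4364).
r_{12} = q_1·v_2 = -2.1822.
u_2 = v_2 + 2.1822·q_1 = (-1.0952, -4.4762, -0.0476).
‖u_2‖ = 4.6085, so q_2 = (-0.2377, -0.9713, -0.0103).
r_{13} = q_1·v_3 = 1.3093; r_{23} = q_2·v_3 = 3.8748.
u_3 = v_3 − 1.3093·q_1 − 3.8748·q_2 = (-0.2220, 0.0493, 0.4686).
‖u_3‖ = 0.5209, so q_3 = (-0.4262, 0.0947, 0.8997).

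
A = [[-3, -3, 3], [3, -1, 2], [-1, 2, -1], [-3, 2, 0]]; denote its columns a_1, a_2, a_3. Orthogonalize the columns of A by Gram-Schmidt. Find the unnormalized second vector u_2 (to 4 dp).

a_1 = (-3, 3, -1, -3); ‖a_1‖ = 5.2915, so q_1 = (-0.5669, 0.5669, -0.1890, -0.5669).
q_1·a_2 = (-0.5669)·(-3) + 0.5669·(-1) + (-0.1890)·2 + (-0.5669)·2 = -0.3780.
u_2 = a_2 + 0.3780·q_1 = (-3.2143, -0.7857, 1.9286, 1.7857).

u_2 = (-3.2143, -0.7857, 1.9286, 1.7857)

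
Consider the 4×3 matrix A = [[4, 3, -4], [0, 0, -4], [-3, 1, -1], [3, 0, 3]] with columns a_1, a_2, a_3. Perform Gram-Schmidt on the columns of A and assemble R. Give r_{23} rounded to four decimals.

r_{23} = -4.3265

e_1 = a_1/‖a_1‖ = (4, 0, -3, 3)/5.8310 = (0.6860, 0.0000, -0.5145, 0.5145).
r_{12} = e_1·a_2 = 1.5435.
u_2 = a_2 − 1.5435·e_1 = (1.9412, 0.0000, 1.7941, -0.7941).
‖u_2‖ = 2.7600, so e_2 = (0.7033, 0.0000, 0.6500, -0.2877).
r_{23} = e_2·a_3 = -4.3265.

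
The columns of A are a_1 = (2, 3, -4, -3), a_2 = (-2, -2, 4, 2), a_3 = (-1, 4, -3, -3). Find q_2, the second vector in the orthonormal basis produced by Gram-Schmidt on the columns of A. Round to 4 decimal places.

q_2 = (-0.3078, 0.5130, 0.6156, -0.5130)

q_1 = a_1/‖a_1‖ = (2, 3, -4, -3)/6.1644 = (0.3244, 0.4867, -0.6489, -0.4867).
r_{12} = q_1·a_2 = -5.1911.
u_2 = a_2 + 5.1911·q_1 = (-0.3158, 0.5263, 0.6316, -0.5263).
‖u_2‖ = 1.0260, so q_2 = (-0.3078, 0.5130, 0.6156, -0.5130).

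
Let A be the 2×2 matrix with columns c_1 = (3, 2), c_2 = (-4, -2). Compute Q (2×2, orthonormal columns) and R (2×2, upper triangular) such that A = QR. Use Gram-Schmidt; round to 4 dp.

q_1 = c_1/‖c_1‖ = (3, 2)/3.6056 = (0.8321, 0.5547).
r_{12} = q_1·c_2 = -4.4376.
u_2 = c_2 + 4.4376·q_1 = (-0.3077, 0.4615).
‖u_2‖ = 0.5547, so q_2 = (-0.5547, 0.8321).

Q = [[0.8321, -0.5547], [0.5547, 0.8321]], R = [[3.6056, -4.4376], [0.0000, 0.5547]]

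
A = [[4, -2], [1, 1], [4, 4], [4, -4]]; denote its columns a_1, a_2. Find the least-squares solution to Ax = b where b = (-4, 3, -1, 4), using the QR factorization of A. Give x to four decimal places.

a_1 = (4, 1, 4, 4); ‖a_1‖ = 7.0000, so e_1 = (0.5714, 0.1429, 0.5714, 0.5714).
e_1·a_2 = 0.5714·(-2) + 0.1429·1 + 0.5714·4 + 0.5714·(-4) = -1.0000.
u_2 = a_2 + 1.0000·e_1 = (-1.4286, 1.1429, 4.5714, -3.4286).
‖u_2‖ = 6.0000, so e_2 = (-0.2381, 0.1905, 0.7619, -0.5714).
Qᵀb = (-0.1429, -1.5238).
Back-substitute: x_2 = -1.5238/6.0000 = -0.2540.
x_1 = (-0.1429 + 1.0000·(-0.2540))/7.0000 = -0.0567.

x = (-0.0567, -0.2540)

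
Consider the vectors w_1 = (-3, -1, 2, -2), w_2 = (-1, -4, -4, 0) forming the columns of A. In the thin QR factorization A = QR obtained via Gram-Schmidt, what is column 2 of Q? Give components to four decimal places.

w_1 = (-3, -1, 2, -2); ‖w_1‖ = 4.2426, so q_1 = (-0.7071, -0.2357, 0.4714, -0.4714).
q_1·w_2 = (-0.7071)·(-1) + (-0.2357)·(-4) + 0.4714·(-4) + (-0.4714)·0 = -0.2357.
u_2 = w_2 + 0.2357·q_1 = (-1.1667, -4.0556, -3.8889, -0.1111).
‖u_2‖ = 5.7397, so q_2 = (-0.2033, -0.7066, -0.6775, -0.0194).

q_2 = (-0.2033, -0.7066, -0.6775, -0.0194)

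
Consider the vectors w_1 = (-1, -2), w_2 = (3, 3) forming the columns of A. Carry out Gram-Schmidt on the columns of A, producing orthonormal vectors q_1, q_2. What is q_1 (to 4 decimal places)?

q_1 = (-0.4472, -0.8944)

w_1 = (-1, -2); ‖w_1‖ = 2.2361, so q_1 = (-0.4472, -0.8944).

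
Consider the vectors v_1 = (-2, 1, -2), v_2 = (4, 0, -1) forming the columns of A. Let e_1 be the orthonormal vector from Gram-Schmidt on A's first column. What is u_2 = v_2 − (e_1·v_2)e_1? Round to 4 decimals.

u_2 = (2.6667, 0.6667, -2.3333)

v_1 = (-2, 1, -2); ‖v_1‖ = 3.0000, so e_1 = (-0.6667, 0.3333, -0.6667).
e_1·v_2 = (-0.6667)·4 + 0.3333·0 + (-0.6667)·(-1) = -2.0000.
u_2 = v_2 + 2.0000·e_1 = (2.6667, 0.6667, -2.3333).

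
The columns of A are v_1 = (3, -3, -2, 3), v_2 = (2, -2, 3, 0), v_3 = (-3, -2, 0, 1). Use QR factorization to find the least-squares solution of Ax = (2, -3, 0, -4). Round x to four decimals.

x = (-0.0133, 0.5689, -0.2044)

q_1 = v_1/‖v_1‖ = (3, -3, -2, 3)/5.5678 = (0.5388, -0.5388, -0.3592, 0.5388).
r_{12} = q_1·v_2 = 1.0776.
u_2 = v_2 − 1.0776·q_1 = (1.4194, -1.4194, 3.3871, -0.5806).
‖u_2‖ = 3.9798, so q_2 = (0.3566, -0.3566, 0.8511, -0.1459).
r_{13} = q_1·v_3 = 0.0000; r_{23} = q_2·v_3 = -0.5025.
u_3 = v_3 + 0.0000·q_1 + 0.5025·q_2 = (-2.8208, -2.1792, 0.4277, 0.9267).
‖u_3‖ = 3.7078, so q_3 = (-0.7608, -0.5877, 0.1154, 0.2499).
Qᵀb = (0.5388, 2.3668, -0.7580).
Back-substitute: x_3 = -0.7580/3.7078 = -0.2044.
x_2 = (2.3668 + 0.5025·(-0.2044))/3.9798 = 0.5689.
x_1 = (0.5388 − 1.0776·0.5689 + 0.0000·(-0.2044))/5.5678 = -0.0133.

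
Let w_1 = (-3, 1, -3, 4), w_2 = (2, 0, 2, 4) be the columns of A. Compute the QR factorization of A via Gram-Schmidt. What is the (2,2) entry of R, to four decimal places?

r_{22} = 4.8521

e_1 = w_1/‖w_1‖ = (-3, 1, -3, 4)/5.9161 = (-0.5071, 0.1690, -0.5071, 0.6761).
r_{12} = e_1·w_2 = 0.6761.
u_2 = w_2 − 0.6761·e_1 = (2.3429, -0.1143, 2.3429, 3.5429).
r_{22} = ‖u_2‖ = 4.8521.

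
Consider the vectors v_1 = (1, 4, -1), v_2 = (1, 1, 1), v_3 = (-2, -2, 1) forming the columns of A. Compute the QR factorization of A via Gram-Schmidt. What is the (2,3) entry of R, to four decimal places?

v_1 = (1, 4, -1); ‖v_1‖ = 4.2426, so e_1 = (0.2357, 0.9428, -0.2357).
e_1·v_2 = 0.2357·1 + 0.9428·1 + (-0.2357)·1 = 0.9428.
u_2 = v_2 − 0.9428·e_1 = (0.7778, 0.1111, 1.2222).
‖u_2‖ = 1.4530, so e_2 = (0.5353, 0.0765, 0.8412).
r_{23} = e_2·v_3 = -0.3824.

r_{23} = -0.3824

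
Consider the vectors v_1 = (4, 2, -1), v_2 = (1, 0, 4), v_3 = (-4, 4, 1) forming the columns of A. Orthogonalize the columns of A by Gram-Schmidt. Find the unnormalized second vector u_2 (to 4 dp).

v_1 = (4, 2, -1); ‖v_1‖ = 4.5826, so e_1 = (0.8729, 0.4364, -0.2182).
e_1·v_2 = 0.8729·1 + 0.4364·0 + (-0.2182)·4 = 0.0000.
u_2 = v_2 + 0.0000·e_1 = (1.0000, 0.0000, 4.0000).

u_2 = (1.0000, 0.0000, 4.0000)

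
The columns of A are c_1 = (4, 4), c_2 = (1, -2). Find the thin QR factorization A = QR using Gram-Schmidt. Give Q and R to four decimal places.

c_1 = (4, 4); ‖c_1‖ = 5.6569, so e_1 = (0.7071, 0.7071).
e_1·c_2 = 0.7071·1 + 0.7071·(-2) = -0.7071.
u_2 = c_2 + 0.7071·e_1 = (1.5000, -1.5000).
‖u_2‖ = 2.1213, so e_2 = (0.7071, -0.7071).

Q = [[0.7071, 0.7071], [0.7071, -0.7071]], R = [[5.6569, -0.7071], [0.0000, 2.1213]]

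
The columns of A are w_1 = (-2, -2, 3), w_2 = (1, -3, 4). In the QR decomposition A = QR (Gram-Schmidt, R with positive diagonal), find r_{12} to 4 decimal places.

r_{12} = 3.8806

q_1 = w_1/‖w_1‖ = (-2, -2, 3)/4.1231 = (-0.4851, -0.4851, 0.7276).
r_{12} = q_1·w_2 = 3.8806.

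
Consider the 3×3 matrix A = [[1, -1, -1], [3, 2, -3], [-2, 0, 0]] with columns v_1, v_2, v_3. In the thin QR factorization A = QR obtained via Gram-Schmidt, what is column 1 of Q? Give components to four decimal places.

e_1 = (0.2673, 0.8018, -0.5345)

e_1 = v_1/‖v_1‖ = (1, 3, -2)/3.7417 = (0.2673, 0.8018, -0.5345).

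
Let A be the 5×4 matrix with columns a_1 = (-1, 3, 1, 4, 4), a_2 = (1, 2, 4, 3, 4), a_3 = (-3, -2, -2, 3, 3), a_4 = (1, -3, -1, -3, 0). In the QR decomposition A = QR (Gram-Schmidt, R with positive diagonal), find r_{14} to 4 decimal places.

a_1 = (-1, 3, 1, 4, 4); ‖a_1‖ = 6.5574, so e_1 = (-0.1525, 0.4575, 0.1525, 0.6100, 0.6100).
r_{14} = e_1·a_4 = -3.5075.

r_{14} = -3.5075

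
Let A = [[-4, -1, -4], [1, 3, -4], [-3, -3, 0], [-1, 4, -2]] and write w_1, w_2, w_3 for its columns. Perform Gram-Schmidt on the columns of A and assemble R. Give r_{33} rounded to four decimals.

w_1 = (-4, 1, -3, -1); ‖w_1‖ = 5.1962, so e_1 = (-0.7698, 0.1925, -0.5774, -0.1925).
e_1·w_2 = (-0.7698)·(-1) + 0.1925·3 + (-0.5774)·(-3) + (-0.1925)·4 = 2.3094.
u_2 = w_2 − 2.3094·e_1 = (0.7778, 2.5556, -1.6667, 4.4444).
‖u_2‖ = 5.4467, so e_2 = (0.1428, 0.4692, -0.3060, 0.8160).
e_1·w_3 = (-0.7698)·(-4) + 0.1925·(-4) + (-0.5774)·0 + (-0.1925)·(-2) = 2.6943; e_2·w_3 = 0.1428·(-4) + 0.4692·(-4) + (-0.3060)·0 + 0.8160·(-2) = -4.0799.
u_3 = w_3 − 2.6943·e_1 + 4.0799·e_2 = (-1.3433, -2.6042, 0.3071, 1.8477).
r_{33} = ‖u_3‖ = 3.4778.

r_{33} = 3.4778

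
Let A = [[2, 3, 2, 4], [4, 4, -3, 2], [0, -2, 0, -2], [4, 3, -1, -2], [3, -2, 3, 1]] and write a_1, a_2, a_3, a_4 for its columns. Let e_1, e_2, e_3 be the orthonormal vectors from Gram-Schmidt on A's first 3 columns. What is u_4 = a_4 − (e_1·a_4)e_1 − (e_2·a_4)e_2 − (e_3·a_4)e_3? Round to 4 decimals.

u_4 = (0.4000, 2.0000, -0.4000, -2.8000, 0.8000)

a_1 = (2, 4, 0, 4, 3); ‖a_1‖ = 6.7082, so e_1 = (0.2981, 0.5963, 0.0000, 0.5963, 0.4472).
e_1·a_2 = 0.2981·3 + 0.5963·4 + 0.0000·(-2) + 0.5963·3 + 0.4472·(-2) = 4.1740.
u_2 = a_2 − 4.1740·e_1 = (1.7556, 1.5111, -2.0000, 0.5111, -3.8667).
‖u_2‖ = 4.9576, so e_2 = (0.3541, 0.3048, -0.4034, 0.1031, -0.7799).
e_1·a_3 = 0.2981·2 + 0.5963·(-3) + 0.0000·0 + 0.5963·(-1) + 0.4472·3 = -0.4472; e_2·a_3 = 0.3541·2 + 0.3048·(-3) + (-0.4034)·0 + 0.1031·(-1) + (-0.7799)·3 = -2.6491.
u_3 = a_3 + 0.4472·e_1 + 2.6491·e_2 = (3.0714, -1.9259, -1.0687, -0.4602, 1.1338).
‖u_3‖ = 3.9727, so e_3 = (0.7731, -0.4848, -0.2690, -0.1158, 0.2854).
e_1·a_4 = 0.2981·4 + 0.5963·2 + 0.0000·(-2) + 0.5963·(-2) + 0.4472·1 = 1.6398; e_2·a_4 = 0.3541·4 + 0.3048·2 + (-0.4034)·(-2) + 0.1031·(-2) + (-0.7799)·1 = 1.8468; e_3·a_4 = 0.7731·4 + (-0.4848)·2 + (-0.2690)·(-2) + (-0.1158)·(-2) + 0.2854·1 = 3.1781.
u_4 = a_4 − 1.6398·e_1 − 1.8468·e_2 − 3.1781·e_3 = (0.4000, 2.0000, -0.4000, -2.8000, 0.8000).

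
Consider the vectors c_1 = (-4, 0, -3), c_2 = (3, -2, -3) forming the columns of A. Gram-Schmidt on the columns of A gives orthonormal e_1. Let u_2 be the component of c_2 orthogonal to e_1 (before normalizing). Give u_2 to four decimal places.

u_2 = (2.5200, -2.0000, -3.3600)

c_1 = (-4, 0, -3); ‖c_1‖ = 5.0000, so e_1 = (-0.8000, 0.0000, -0.6000).
e_1·c_2 = (-0.8000)·3 + 0.0000·(-2) + (-0.6000)·(-3) = -0.6000.
u_2 = c_2 + 0.6000·e_1 = (2.5200, -2.0000, -3.3600).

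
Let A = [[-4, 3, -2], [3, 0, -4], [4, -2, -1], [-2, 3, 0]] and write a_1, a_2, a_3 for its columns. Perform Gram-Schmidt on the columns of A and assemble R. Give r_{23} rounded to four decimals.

r_{23} = -3.2641

e_1 = a_1/‖a_1‖ = (-4, 3, 4, -2)/6.7082 = (-0.5963, 0.4472, 0.5963, -0.2981).
r_{12} = e_1·a_2 = -3.8759.
u_2 = a_2 + 3.8759·e_1 = (0.6889, 1.7333, 0.3111, 1.8444).
‖u_2‖ = 2.6415, so e_2 = (0.2608, 0.6562, 0.1178, 0.6982).
r_{23} = e_2·a_3 = -3.2641.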